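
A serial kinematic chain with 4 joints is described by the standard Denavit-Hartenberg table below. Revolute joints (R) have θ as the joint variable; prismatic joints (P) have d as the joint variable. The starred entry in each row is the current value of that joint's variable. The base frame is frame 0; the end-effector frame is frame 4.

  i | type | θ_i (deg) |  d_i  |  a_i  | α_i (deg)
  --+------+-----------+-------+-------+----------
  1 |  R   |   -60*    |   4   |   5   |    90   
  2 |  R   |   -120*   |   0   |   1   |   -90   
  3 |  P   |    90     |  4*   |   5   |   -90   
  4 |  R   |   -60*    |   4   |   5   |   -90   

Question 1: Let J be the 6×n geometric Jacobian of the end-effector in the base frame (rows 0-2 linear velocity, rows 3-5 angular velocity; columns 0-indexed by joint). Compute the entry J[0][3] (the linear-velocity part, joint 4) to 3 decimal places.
axis z_3 = (0.2500,-0.4330,0.8660); lever o_n−o_3 = (5.0401,-3.7296,1.2990)
cross product → J_v[:, 3] = (2.6675,4.0401,1.2500)
J_ω[:, 3] = z_3
entry J[0][3] = 2.6675

2.667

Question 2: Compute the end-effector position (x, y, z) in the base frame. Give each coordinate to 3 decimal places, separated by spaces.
13.352 -8.127 2.433

after link 1: o_1 = (2.5000, -4.3301, 4.0000)
after link 2: o_2 = (2.2500, -3.8971, 3.1340)
after link 3: o_3 = (8.3122, -4.3971, 1.1340)
after link 4: o_4 = (13.3522, -8.1268, 2.4330)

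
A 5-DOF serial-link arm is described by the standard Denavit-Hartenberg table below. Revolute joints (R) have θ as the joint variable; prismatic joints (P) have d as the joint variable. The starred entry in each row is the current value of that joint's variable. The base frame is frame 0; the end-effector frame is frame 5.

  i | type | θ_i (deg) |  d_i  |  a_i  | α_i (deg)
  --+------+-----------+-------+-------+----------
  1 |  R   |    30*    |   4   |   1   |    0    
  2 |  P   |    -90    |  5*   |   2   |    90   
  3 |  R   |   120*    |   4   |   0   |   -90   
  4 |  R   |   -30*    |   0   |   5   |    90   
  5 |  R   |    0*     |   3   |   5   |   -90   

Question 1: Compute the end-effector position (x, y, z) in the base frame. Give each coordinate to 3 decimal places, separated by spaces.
after link 1: o_1 = (0.8660, 0.5000, 4.0000)
after link 2: o_2 = (1.8660, -1.2321, 9.0000)
after link 3: o_3 = (-1.5981, -3.2321, 9.0000)
after link 4: o_4 = (-4.8457, -2.6071, 12.7500)
after link 5: o_5 = (-9.9683, -3.9306, 15.2010)

-9.968 -3.931 15.201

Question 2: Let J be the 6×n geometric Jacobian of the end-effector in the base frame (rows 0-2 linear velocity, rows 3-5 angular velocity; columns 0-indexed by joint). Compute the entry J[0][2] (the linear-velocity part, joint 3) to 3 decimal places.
-3.100

axis z_2 = (-0.8660,-0.5000,0.0000); lever o_n−o_2 = (-11.8343,-2.6986,6.2010)
cross product → J_v[:, 2] = (-3.1005,5.3702,-3.5801)
J_ω[:, 2] = z_2
entry J[0][2] = -3.1005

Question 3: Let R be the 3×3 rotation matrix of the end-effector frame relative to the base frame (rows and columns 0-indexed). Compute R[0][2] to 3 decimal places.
-0.433

End-effector z-axis (col 2 of R) = (-0.4330,0.7500,-0.5000)
R[0][2] = -0.4330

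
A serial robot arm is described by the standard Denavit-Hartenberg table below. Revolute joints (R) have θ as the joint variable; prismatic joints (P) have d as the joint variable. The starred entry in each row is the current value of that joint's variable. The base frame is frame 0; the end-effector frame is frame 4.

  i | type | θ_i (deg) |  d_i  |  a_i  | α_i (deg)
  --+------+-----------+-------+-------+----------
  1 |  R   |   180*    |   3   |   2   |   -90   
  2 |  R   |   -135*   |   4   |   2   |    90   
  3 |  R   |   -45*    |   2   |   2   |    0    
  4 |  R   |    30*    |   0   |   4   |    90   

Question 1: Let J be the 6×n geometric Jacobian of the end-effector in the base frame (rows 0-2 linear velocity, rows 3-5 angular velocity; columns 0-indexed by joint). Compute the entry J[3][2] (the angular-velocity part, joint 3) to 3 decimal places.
0.707

axis z_2 = (0.7071,-0.0000,-0.7071); lever o_n−o_2 = (5.1463,2.4495,2.3178)
cross product → J_v[:, 2] = (1.7321,-5.2779,1.7321)
J_ω[:, 2] = z_2
entry J[3][2] = 0.7071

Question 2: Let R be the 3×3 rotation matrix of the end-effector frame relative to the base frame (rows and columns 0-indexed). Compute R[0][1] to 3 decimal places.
End-effector y-axis (col 1 of R) = (0.7071,-0.0000,-0.7071)
R[0][1] = 0.7071

0.707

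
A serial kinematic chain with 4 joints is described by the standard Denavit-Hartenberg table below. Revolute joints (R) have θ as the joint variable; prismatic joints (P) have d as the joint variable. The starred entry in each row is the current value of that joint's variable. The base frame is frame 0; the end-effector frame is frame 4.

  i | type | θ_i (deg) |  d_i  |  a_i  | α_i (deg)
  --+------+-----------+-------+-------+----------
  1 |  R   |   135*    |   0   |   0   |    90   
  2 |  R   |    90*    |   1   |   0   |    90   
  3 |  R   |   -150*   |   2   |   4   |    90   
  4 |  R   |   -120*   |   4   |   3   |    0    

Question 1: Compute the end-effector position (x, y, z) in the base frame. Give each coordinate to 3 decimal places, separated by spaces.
2.696 1.850 -4.165

after link 1: o_1 = (0.0000, 0.0000, 0.0000)
after link 2: o_2 = (0.7071, 0.7071, 0.0000)
after link 3: o_3 = (-2.1213, 0.7071, -3.4641)
after link 4: o_4 = (2.6956, 1.8498, -4.1651)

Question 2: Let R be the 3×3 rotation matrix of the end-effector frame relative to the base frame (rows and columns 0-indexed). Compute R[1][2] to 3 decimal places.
0.612

End-effector z-axis (col 2 of R) = (0.6124,0.6124,-0.5000)
R[1][2] = 0.6124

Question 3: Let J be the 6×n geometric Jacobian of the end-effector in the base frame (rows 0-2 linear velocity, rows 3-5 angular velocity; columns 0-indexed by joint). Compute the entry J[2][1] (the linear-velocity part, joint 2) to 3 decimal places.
axis z_1 = (0.7071,0.7071,0.0000); lever o_n−o_1 = (2.6956,1.8498,-4.1651)
cross product → J_v[:, 1] = (-2.9451,2.9451,-0.5981)
J_ω[:, 1] = z_1
entry J[2][1] = -0.5981

-0.598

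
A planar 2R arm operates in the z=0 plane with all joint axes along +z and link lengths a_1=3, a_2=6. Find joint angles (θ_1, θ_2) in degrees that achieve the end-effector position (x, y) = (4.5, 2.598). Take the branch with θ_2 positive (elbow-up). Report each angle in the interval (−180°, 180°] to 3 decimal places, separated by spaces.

-60.001 120.001

cos θ_2 = (26.9996−3²−6²)/(2·3·6) = -0.5000; θ_2 = 120.0007° (elbow-up)
β = atan2(2.5980,4.5000) = 29.9993°; ψ = atan2(5.1961,-0.0001) = 90.0007°
θ_1 = β − ψ = -60.0015°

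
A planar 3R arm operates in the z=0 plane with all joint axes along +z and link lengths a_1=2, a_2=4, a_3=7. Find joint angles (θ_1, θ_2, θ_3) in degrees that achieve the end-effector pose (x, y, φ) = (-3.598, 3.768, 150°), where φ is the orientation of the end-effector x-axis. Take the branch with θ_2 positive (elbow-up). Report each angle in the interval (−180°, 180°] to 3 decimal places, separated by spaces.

-119.995 149.997 119.998

wrist centre = target − a_3·(cos φ, sin φ) = (2.4642, 0.2680)
cos θ_2 = (6.1440−2²−4²)/(2·2·4) = -0.8660; θ_2 = 149.9971° (elbow-up)
β = atan2(0.2680,2.4642) = 6.2070°; ψ = atan2(2.0002,-1.4640) = 126.2018°
θ_1 = β − ψ = -119.9948°
θ_3 = φ − θ_1 − θ_2 = 119.9976° (wrapped to (-180°,180°])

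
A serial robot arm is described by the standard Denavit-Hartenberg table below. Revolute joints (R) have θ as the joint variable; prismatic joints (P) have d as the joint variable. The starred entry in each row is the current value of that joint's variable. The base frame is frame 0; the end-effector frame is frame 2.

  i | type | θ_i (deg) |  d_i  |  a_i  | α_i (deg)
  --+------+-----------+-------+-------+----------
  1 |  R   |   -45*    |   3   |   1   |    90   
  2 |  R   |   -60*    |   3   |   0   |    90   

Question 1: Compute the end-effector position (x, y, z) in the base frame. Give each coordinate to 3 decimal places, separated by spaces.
after link 1: o_1 = (0.7071, -0.7071, 3.0000)
after link 2: o_2 = (-1.4142, -2.8284, 3.0000)

-1.414 -2.828 3.000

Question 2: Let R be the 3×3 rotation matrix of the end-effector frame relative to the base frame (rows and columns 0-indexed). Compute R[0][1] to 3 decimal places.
-0.707

End-effector y-axis (col 1 of R) = (-0.7071,-0.7071,0.0000)
R[0][1] = -0.7071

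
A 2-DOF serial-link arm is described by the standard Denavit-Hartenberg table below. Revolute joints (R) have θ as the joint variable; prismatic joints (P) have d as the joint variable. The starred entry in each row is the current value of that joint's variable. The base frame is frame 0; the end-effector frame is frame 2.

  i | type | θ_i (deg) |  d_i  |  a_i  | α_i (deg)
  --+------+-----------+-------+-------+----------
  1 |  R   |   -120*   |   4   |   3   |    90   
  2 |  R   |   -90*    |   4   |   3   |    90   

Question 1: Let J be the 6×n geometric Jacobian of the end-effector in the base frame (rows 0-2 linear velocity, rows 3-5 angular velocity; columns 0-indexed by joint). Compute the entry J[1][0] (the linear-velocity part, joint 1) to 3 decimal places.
-4.964

axis z_0 = ẑ; lever o_n−o_0 = (-4.9641,-0.5981,1.0000)
cross product → J_v[:, 0] = (0.5981,-4.9641,0.0000)
J_ω[:, 0] = z_0
entry J[1][0] = -4.9641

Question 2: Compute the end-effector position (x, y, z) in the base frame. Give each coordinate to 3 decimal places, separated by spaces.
after link 1: o_1 = (-1.5000, -2.5981, 4.0000)
after link 2: o_2 = (-4.9641, -0.5981, 1.0000)

-4.964 -0.598 1.000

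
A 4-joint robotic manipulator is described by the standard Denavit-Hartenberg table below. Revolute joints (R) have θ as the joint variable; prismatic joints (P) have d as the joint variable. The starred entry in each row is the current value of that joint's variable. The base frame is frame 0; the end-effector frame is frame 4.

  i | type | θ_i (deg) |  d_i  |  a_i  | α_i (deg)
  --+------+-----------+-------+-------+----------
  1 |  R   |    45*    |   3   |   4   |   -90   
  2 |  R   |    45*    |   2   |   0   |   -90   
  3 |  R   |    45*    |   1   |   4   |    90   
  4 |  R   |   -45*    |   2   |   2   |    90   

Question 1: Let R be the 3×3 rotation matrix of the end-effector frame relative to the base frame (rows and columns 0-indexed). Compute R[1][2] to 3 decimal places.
0.457

End-effector z-axis (col 2 of R) = (-0.2500,0.4571,0.8536)
R[1][2] = 0.4571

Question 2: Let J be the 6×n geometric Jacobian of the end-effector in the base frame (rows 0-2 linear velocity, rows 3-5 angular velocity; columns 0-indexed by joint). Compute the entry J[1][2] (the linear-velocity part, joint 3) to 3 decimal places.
axis z_2 = (-0.5000,-0.5000,-0.7071); lever o_n−o_2 = (4.5355,1.1213,-3.4142)
cross product → J_v[:, 2] = (2.5000,-4.9142,1.7071)
J_ω[:, 2] = z_2
entry J[1][2] = -4.9142

-4.914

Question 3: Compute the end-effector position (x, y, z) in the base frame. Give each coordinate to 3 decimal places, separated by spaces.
5.950 5.364 -0.414

after link 1: o_1 = (2.8284, 2.8284, 3.0000)
after link 2: o_2 = (1.4142, 4.2426, 3.0000)
after link 3: o_3 = (4.3284, 3.1569, 0.2929)
after link 4: o_4 = (5.9497, 5.3640, -0.4142)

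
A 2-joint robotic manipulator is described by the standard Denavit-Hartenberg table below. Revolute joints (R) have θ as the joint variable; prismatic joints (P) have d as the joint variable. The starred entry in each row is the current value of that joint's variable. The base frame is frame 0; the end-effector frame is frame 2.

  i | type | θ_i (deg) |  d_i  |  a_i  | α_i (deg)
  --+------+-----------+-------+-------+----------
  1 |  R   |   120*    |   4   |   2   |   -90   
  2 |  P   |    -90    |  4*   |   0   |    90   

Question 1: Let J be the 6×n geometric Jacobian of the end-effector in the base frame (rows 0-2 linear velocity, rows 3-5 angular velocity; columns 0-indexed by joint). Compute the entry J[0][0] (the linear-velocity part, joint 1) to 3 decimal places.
axis z_0 = ẑ; lever o_n−o_0 = (-4.4641,-0.2679,4.0000)
cross product → J_v[:, 0] = (0.2679,-4.4641,0.0000)
J_ω[:, 0] = z_0
entry J[0][0] = 0.2679

0.268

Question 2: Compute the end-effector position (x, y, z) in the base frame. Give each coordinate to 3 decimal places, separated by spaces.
-4.464 -0.268 4.000

after link 1: o_1 = (-1.0000, 1.7321, 4.0000)
after link 2: o_2 = (-4.4641, -0.2679, 4.0000)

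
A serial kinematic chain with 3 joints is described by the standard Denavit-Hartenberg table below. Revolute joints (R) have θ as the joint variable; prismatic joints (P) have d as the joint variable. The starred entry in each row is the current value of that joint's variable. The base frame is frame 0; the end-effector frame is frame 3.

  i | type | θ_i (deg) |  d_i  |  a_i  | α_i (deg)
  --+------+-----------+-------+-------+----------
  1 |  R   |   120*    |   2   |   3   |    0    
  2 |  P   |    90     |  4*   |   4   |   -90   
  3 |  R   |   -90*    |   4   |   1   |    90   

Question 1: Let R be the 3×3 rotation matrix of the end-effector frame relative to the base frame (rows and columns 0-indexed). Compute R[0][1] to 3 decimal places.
0.500

End-effector y-axis (col 1 of R) = (0.5000,-0.8660,0.0000)
R[0][1] = 0.5000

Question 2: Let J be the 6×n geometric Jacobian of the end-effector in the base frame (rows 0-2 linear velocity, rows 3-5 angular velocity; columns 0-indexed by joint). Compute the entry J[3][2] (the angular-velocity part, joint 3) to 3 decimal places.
0.500

axis z_2 = (0.5000,-0.8660,0.0000); lever o_n−o_2 = (2.0000,-3.4641,1.0000)
cross product → J_v[:, 2] = (-0.8660,-0.5000,0.0000)
J_ω[:, 2] = z_2
entry J[3][2] = 0.5000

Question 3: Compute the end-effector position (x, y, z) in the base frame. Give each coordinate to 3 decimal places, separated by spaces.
after link 1: o_1 = (-1.5000, 2.5981, 2.0000)
after link 2: o_2 = (-4.9641, 0.5981, 6.0000)
after link 3: o_3 = (-2.9641, -2.8660, 7.0000)

-2.964 -2.866 7.000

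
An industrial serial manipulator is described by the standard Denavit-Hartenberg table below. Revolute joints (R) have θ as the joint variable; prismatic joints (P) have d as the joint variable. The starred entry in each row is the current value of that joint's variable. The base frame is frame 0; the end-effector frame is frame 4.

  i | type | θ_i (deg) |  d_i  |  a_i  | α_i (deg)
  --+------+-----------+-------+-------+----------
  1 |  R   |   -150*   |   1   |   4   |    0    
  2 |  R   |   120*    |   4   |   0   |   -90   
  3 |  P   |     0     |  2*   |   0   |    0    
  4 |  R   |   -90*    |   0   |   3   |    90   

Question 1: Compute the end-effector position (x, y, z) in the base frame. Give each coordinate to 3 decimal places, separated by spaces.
-2.464 -0.268 8.000

after link 1: o_1 = (-3.4641, -2.0000, 1.0000)
after link 2: o_2 = (-3.4641, -2.0000, 5.0000)
after link 3: o_3 = (-2.4641, -0.2679, 5.0000)
after link 4: o_4 = (-2.4641, -0.2679, 8.0000)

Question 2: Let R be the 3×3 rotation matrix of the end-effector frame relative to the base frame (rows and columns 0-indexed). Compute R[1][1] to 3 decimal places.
End-effector y-axis (col 1 of R) = (0.5000,0.8660,0.0000)
R[1][1] = 0.8660

0.866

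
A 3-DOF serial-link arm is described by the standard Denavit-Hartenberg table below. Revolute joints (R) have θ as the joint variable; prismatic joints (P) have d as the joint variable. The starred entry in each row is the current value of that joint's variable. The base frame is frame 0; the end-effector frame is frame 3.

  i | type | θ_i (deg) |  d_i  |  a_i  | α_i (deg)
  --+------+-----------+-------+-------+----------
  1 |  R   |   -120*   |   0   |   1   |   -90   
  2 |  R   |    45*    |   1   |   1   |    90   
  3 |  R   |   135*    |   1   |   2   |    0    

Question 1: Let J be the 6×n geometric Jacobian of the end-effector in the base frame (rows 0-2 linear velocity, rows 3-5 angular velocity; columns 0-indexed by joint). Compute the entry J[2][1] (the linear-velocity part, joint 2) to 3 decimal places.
-0.414

axis z_1 = (0.8660,-0.5000,0.0000); lever o_n−o_1 = (1.8837,-1.5658,1.0000)
cross product → J_v[:, 1] = (-0.5000,-0.8660,-0.4142)
J_ω[:, 1] = z_1
entry J[2][1] = -0.4142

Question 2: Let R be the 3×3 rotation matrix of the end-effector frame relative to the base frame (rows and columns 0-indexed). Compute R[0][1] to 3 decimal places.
-0.362

End-effector y-axis (col 1 of R) = (-0.3624,0.7866,0.5000)
R[0][1] = -0.3624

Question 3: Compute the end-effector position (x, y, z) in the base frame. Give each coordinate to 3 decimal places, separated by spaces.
after link 1: o_1 = (-0.5000, -0.8660, 0.0000)
after link 2: o_2 = (0.0125, -1.9784, -0.7071)
after link 3: o_3 = (1.3837, -2.4319, 1.0000)

1.384 -2.432 1.000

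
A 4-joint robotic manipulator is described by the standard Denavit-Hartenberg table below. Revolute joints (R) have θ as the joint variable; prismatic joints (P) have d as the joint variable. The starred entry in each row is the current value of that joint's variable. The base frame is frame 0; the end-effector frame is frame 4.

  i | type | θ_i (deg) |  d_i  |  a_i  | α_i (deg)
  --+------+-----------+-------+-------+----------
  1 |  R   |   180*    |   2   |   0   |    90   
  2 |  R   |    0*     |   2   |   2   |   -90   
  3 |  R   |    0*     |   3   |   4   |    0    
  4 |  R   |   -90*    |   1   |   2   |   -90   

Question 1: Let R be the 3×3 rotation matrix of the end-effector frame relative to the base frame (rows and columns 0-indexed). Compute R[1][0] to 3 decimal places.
1.000

End-effector x-axis (col 0 of R) = (0.0000,1.0000,0.0000)
R[1][0] = 1.0000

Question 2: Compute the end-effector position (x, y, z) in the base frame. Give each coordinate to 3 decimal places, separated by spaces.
after link 1: o_1 = (0.0000, 0.0000, 2.0000)
after link 2: o_2 = (-2.0000, 2.0000, 2.0000)
after link 3: o_3 = (-6.0000, 2.0000, 5.0000)
after link 4: o_4 = (-6.0000, 4.0000, 6.0000)

-6.000 4.000 6.000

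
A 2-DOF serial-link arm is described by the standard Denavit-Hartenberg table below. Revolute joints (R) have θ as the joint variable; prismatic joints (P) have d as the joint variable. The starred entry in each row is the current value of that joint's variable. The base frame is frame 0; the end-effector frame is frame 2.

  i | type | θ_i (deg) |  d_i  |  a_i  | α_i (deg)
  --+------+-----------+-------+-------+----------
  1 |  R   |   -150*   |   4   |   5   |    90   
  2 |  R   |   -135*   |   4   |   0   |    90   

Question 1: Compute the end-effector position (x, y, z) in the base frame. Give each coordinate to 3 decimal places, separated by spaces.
after link 1: o_1 = (-4.3301, -2.5000, 4.0000)
after link 2: o_2 = (-6.3301, 0.9641, 4.0000)

-6.330 0.964 4.000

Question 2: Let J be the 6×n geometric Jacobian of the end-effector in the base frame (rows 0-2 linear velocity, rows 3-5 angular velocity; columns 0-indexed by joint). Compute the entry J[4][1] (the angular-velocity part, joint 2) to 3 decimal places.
0.866

axis z_1 = (-0.5000,0.8660,0.0000); lever o_n−o_1 = (-2.0000,3.4641,0.0000)
cross product → J_v[:, 1] = (-0.0000,-0.0000,0.0000)
J_ω[:, 1] = z_1
entry J[4][1] = 0.8660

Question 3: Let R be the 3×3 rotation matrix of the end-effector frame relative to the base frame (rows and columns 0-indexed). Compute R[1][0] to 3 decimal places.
End-effector x-axis (col 0 of R) = (0.6124,0.3536,-0.7071)
R[1][0] = 0.3536

0.354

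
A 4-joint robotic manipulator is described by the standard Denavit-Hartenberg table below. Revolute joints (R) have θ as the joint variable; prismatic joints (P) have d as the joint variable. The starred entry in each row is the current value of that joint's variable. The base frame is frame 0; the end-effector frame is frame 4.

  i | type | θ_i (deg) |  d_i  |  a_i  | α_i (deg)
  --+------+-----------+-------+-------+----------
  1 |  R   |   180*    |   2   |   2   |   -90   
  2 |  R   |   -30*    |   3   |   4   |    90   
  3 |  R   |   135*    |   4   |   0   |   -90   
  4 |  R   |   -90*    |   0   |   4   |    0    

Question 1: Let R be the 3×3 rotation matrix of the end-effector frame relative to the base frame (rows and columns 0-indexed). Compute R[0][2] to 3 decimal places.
End-effector z-axis (col 2 of R) = (0.6124,0.7071,-0.3536)
R[0][2] = 0.6124

0.612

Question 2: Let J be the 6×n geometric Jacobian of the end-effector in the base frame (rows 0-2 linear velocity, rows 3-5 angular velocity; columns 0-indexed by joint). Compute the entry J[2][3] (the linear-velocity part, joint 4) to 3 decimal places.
-1.414

axis z_3 = (0.6124,0.7071,-0.3536); lever o_n−o_3 = (2.0000,-0.0000,3.4641)
cross product → J_v[:, 3] = (2.4495,-2.8284,-1.4142)
J_ω[:, 3] = z_3
entry J[2][3] = -1.4142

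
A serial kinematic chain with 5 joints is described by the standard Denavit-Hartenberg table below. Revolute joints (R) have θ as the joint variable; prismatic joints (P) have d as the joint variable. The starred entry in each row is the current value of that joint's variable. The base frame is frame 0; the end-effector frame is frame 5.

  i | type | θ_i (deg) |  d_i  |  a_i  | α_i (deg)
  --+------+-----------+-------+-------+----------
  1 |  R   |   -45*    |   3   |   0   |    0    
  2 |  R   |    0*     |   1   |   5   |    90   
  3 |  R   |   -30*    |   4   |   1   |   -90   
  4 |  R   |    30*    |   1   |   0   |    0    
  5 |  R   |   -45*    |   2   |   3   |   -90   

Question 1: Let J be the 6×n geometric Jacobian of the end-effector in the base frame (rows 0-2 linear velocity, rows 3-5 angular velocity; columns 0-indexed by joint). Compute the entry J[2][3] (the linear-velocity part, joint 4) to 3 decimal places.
-0.388

axis z_3 = (0.3536,-0.3536,0.8660); lever o_n−o_3 = (2.2861,-3.3842,1.1492)
cross product → J_v[:, 3] = (2.5245,1.5736,-0.3882)
J_ω[:, 3] = z_3
entry J[2][3] = -0.3882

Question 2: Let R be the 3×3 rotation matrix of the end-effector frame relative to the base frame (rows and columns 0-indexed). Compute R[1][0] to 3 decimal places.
End-effector x-axis (col 0 of R) = (0.4085,-0.7745,-0.4830)
R[1][0] = -0.7745

-0.775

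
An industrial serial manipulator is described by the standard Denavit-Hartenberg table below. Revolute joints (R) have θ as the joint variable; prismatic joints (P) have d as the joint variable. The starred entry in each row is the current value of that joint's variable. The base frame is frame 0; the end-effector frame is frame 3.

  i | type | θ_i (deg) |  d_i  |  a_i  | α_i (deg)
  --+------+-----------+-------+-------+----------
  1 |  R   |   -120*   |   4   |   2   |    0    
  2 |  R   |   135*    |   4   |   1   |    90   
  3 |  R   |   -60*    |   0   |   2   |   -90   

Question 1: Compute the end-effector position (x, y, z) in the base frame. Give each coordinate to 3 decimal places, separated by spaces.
after link 1: o_1 = (-1.0000, -1.7321, 4.0000)
after link 2: o_2 = (-0.0341, -1.4732, 8.0000)
after link 3: o_3 = (0.9319, -1.2144, 6.2679)

0.932 -1.214 6.268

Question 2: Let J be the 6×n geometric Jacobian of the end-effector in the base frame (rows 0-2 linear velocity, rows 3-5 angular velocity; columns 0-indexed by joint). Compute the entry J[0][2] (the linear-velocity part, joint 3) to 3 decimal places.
1.673

axis z_2 = (0.2588,-0.9659,0.0000); lever o_n−o_2 = (0.9659,0.2588,-1.7321)
cross product → J_v[:, 2] = (1.6730,0.4483,1.0000)
J_ω[:, 2] = z_2
entry J[0][2] = 1.6730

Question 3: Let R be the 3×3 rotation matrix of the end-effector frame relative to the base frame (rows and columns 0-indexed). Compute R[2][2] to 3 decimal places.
End-effector z-axis (col 2 of R) = (0.8365,0.2241,0.5000)
R[2][2] = 0.5000

0.500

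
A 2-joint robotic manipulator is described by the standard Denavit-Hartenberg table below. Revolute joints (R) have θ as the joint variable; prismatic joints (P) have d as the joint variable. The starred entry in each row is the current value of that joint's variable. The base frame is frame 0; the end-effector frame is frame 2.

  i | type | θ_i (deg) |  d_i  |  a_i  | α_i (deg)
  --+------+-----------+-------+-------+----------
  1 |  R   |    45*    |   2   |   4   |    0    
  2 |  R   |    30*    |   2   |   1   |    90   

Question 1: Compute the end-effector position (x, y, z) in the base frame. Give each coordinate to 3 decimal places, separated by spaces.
after link 1: o_1 = (2.8284, 2.8284, 2.0000)
after link 2: o_2 = (3.0872, 3.7944, 4.0000)

3.087 3.794 4.000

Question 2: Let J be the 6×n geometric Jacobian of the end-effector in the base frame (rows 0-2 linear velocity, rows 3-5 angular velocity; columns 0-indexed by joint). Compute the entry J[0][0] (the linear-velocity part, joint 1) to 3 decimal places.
axis z_0 = ẑ; lever o_n−o_0 = (3.0872,3.7944,4.0000)
cross product → J_v[:, 0] = (-3.7944,3.0872,0.0000)
J_ω[:, 0] = z_0
entry J[0][0] = -3.7944

-3.794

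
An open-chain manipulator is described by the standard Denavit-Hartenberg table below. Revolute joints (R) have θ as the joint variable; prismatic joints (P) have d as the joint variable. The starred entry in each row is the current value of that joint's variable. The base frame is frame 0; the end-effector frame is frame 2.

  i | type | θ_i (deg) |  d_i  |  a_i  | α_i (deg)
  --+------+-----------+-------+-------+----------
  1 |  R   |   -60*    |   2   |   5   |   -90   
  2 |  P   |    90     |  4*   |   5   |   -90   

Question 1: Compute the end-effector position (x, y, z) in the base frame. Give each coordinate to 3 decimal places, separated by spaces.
after link 1: o_1 = (2.5000, -4.3301, 2.0000)
after link 2: o_2 = (5.9641, -2.3301, -3.0000)

5.964 -2.330 -3.000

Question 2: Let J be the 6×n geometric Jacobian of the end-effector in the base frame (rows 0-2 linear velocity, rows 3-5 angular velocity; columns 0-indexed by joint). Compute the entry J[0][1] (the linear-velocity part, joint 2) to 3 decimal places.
0.866

prismatic axis z_1 = (0.8660,0.5000,0.0000)
J_v[:, 1] = z_1; J_ω[:, 1] = (0,0,0)
entry J[0][1] = 0.8660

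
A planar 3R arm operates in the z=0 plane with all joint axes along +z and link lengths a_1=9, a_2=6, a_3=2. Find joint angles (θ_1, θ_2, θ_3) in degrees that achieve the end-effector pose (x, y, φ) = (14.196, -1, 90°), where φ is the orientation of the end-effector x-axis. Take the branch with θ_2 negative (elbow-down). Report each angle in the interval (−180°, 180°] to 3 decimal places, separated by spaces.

0.002 -30.005 120.003

wrist centre = target − a_3·(cos φ, sin φ) = (14.1960, -3.0000)
cos θ_2 = (210.5264−9²−6²)/(2·9·6) = 0.8660; θ_2 = -30.0046° (elbow-down)
β = atan2(-3.0000,14.1960) = -11.9326°; ψ = atan2(-3.0004,14.1959) = -11.9343°
θ_1 = β − ψ = 0.0017°
θ_3 = φ − θ_1 − θ_2 = 120.0029° (wrapped to (-180°,180°])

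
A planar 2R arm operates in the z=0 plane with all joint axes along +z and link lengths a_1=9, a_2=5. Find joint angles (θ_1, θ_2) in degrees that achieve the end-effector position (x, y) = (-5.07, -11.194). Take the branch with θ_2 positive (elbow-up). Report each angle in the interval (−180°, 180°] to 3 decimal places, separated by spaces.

cos θ_2 = (151.0105−9²−5²)/(2·9·5) = 0.5001; θ_2 = 59.9923° (elbow-up)
β = atan2(-11.1940,-5.0700) = -114.3668°; ψ = atan2(4.3298,11.5006) = 20.6306°
θ_1 = β − ψ = -134.9973°

-134.997 59.992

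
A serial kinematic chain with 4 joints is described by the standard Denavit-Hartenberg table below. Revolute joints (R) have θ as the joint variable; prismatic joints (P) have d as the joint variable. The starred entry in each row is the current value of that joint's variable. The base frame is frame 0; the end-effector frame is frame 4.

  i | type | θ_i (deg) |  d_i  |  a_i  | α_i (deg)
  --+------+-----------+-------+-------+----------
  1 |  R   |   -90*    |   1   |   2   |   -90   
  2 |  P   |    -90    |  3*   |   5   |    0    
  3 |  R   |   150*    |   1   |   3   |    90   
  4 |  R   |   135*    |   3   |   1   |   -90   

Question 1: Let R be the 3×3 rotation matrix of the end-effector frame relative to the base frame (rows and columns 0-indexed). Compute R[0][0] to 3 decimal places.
End-effector x-axis (col 0 of R) = (0.7071,0.3536,0.6124)
R[0][0] = 0.7071

0.707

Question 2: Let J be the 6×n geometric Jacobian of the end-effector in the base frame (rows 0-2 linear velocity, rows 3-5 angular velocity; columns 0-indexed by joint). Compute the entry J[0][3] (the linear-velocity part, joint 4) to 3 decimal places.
-0.707

axis z_3 = (0.0000,-0.8660,0.5000); lever o_n−o_3 = (0.7071,-2.2445,2.1124)
cross product → J_v[:, 3] = (-0.7071,0.3536,0.6124)
J_ω[:, 3] = z_3
entry J[0][3] = -0.7071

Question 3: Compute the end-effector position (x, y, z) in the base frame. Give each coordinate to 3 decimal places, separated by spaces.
after link 1: o_1 = (0.0000, -2.0000, 1.0000)
after link 2: o_2 = (3.0000, -2.0000, 6.0000)
after link 3: o_3 = (4.0000, -3.5000, 3.4019)
after link 4: o_4 = (4.7071, -5.7445, 5.5143)

4.707 -5.745 5.514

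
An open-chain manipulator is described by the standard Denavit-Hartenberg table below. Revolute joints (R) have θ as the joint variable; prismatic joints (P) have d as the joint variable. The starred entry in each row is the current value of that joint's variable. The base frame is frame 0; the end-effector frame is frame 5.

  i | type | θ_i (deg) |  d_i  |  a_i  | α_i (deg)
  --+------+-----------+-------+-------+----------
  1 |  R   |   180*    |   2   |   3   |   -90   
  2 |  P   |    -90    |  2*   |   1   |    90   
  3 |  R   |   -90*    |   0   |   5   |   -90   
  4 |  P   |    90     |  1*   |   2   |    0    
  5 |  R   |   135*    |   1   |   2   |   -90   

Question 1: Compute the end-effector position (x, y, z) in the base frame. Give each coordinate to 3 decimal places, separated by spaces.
-3.586 1.586 5.000

after link 1: o_1 = (-3.0000, 0.0000, 2.0000)
after link 2: o_2 = (-3.0000, -2.0000, 3.0000)
after link 3: o_3 = (-3.0000, 3.0000, 3.0000)
after link 4: o_4 = (-5.0000, 3.0000, 4.0000)
after link 5: o_5 = (-3.5858, 1.5858, 5.0000)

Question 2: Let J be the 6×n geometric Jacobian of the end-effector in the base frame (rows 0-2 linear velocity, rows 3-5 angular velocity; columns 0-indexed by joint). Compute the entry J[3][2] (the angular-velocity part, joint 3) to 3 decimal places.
1.000

axis z_2 = (1.0000,-0.0000,0.0000); lever o_n−o_2 = (-0.5858,3.5858,2.0000)
cross product → J_v[:, 2] = (-0.0000,-2.0000,3.5858)
J_ω[:, 2] = z_2
entry J[3][2] = 1.0000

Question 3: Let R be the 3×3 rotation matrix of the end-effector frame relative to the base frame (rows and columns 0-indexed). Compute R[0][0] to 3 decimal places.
End-effector x-axis (col 0 of R) = (0.7071,-0.7071,-0.0000)
R[0][0] = 0.7071

0.707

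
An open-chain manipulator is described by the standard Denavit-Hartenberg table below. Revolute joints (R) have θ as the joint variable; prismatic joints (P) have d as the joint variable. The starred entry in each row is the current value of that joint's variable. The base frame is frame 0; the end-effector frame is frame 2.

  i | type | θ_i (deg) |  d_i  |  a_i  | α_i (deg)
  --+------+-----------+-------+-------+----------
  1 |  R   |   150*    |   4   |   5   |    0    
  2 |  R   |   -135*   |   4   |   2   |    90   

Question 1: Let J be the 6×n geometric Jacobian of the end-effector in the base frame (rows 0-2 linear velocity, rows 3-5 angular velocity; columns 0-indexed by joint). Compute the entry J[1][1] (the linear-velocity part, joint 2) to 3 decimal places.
1.932

axis z_1 = (0.0000,0.0000,1.0000); lever o_n−o_1 = (1.9319,0.5176,4.0000)
cross product → J_v[:, 1] = (-0.5176,1.9319,0.0000)
J_ω[:, 1] = z_1
entry J[1][1] = 1.9319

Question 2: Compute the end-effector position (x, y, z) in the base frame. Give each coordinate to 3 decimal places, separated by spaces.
after link 1: o_1 = (-4.3301, 2.5000, 4.0000)
after link 2: o_2 = (-2.3983, 3.0176, 8.0000)

-2.398 3.018 8.000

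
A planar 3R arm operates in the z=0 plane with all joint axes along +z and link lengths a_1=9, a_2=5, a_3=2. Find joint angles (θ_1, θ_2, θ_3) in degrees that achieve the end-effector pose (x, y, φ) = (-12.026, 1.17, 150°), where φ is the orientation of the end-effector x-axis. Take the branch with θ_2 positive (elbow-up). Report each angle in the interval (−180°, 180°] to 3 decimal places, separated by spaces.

wrist centre = target − a_3·(cos φ, sin φ) = (-10.2939, 0.1700)
cos θ_2 = (105.9943−9²−5²)/(2·9·5) = -0.0001; θ_2 = 90.0036° (elbow-up)
β = atan2(0.1700,-10.2939) = 179.0539°; ψ = atan2(5.0000,8.9997) = 29.0555°
θ_1 = β − ψ = 149.9984°
θ_3 = φ − θ_1 − θ_2 = -90.0020° (wrapped to (-180°,180°])

149.998 90.004 -90.002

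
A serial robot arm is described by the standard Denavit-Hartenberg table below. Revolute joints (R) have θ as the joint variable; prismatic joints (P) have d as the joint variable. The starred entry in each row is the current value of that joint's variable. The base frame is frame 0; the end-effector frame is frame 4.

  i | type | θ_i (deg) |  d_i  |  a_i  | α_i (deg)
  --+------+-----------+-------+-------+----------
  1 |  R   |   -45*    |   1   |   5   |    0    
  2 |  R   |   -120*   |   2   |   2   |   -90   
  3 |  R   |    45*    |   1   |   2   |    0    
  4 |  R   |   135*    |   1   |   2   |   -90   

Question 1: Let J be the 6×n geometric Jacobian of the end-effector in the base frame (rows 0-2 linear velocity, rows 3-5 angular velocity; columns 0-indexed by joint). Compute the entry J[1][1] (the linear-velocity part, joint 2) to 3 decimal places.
axis z_1 = (0.0000,0.0000,1.0000); lever o_n−o_1 = (-0.8484,-2.2979,0.5858)
cross product → J_v[:, 1] = (2.2979,-0.8484,0.0000)
J_ω[:, 1] = z_1
entry J[1][1] = -0.8484

-0.848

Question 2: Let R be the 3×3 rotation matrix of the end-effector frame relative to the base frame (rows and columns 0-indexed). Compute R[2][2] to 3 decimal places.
1.000

End-effector z-axis (col 2 of R) = (0.0000,0.0000,1.0000)
R[2][2] = 1.0000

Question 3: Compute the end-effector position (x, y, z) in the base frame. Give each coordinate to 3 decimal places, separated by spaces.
after link 1: o_1 = (3.5355, -3.5355, 1.0000)
after link 2: o_2 = (1.6037, -4.0532, 3.0000)
after link 3: o_3 = (0.4965, -5.3851, 1.5858)
after link 4: o_4 = (2.6871, -5.8334, 1.5858)

2.687 -5.833 1.586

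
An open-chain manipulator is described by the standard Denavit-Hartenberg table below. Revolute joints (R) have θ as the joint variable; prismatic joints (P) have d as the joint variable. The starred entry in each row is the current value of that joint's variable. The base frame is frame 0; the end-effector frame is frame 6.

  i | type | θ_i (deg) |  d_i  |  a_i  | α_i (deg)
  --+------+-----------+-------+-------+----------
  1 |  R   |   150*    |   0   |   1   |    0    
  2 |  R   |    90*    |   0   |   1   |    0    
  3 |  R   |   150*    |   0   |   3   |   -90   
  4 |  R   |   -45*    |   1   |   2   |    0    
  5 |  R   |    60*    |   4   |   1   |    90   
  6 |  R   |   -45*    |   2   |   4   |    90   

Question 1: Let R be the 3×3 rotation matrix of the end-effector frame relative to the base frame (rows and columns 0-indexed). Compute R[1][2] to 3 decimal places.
-0.954

End-effector z-axis (col 2 of R) = (-0.2380,-0.9539,0.1830)
R[1][2] = -0.9539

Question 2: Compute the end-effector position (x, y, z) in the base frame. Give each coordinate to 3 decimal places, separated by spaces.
after link 1: o_1 = (-0.8660, 0.5000, 0.0000)
after link 2: o_2 = (-1.3660, -0.3660, 0.0000)
after link 3: o_3 = (1.2321, 1.1340, 0.0000)
after link 4: o_4 = (1.9568, 2.7071, 1.4142)
after link 5: o_5 = (0.7933, 6.6542, 1.1554)
after link 6: o_6 = (5.0218, 5.8295, 2.3552)

5.022 5.830 2.355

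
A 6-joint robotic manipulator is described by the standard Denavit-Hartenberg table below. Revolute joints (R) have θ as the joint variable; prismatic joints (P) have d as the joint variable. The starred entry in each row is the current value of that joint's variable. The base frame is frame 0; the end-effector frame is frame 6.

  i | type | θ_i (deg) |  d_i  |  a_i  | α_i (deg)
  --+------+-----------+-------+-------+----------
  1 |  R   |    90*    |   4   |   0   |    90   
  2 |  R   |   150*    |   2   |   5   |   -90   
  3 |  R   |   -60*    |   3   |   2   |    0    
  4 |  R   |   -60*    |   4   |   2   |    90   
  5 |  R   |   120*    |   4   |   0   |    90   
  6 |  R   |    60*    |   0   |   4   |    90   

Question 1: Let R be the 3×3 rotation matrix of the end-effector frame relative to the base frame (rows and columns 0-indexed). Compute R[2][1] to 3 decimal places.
-0.650

End-effector y-axis (col 1 of R) = (0.7500,0.1250,-0.6495)
R[2][1] = -0.6495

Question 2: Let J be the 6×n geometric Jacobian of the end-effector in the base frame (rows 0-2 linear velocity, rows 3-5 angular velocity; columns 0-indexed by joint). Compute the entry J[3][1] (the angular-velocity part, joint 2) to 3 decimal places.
axis z_1 = (1.0000,-0.0000,0.0000); lever o_n−o_1 = (0.8660,-3.5311,-8.0442)
cross product → J_v[:, 1] = (0.0000,8.0442,-3.5311)
J_ω[:, 1] = z_1
entry J[3][1] = 1.0000

1.000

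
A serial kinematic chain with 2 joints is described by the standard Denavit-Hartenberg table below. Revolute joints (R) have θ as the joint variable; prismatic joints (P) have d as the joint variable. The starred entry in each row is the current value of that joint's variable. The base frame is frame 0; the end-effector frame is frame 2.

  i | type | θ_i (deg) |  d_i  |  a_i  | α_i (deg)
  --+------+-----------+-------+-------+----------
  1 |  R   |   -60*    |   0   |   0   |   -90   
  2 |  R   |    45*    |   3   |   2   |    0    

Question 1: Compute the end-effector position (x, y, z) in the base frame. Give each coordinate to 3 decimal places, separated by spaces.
after link 1: o_1 = (0.0000, 0.0000, 0.0000)
after link 2: o_2 = (3.3052, 0.2753, -1.4142)

3.305 0.275 -1.414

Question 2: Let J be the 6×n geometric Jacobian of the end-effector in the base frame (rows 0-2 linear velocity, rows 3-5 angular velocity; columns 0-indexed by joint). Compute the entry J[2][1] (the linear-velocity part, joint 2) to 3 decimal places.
-1.414

axis z_1 = (0.8660,0.5000,0.0000); lever o_n−o_1 = (3.3052,0.2753,-1.4142)
cross product → J_v[:, 1] = (-0.7071,1.2247,-1.4142)
J_ω[:, 1] = z_1
entry J[2][1] = -1.4142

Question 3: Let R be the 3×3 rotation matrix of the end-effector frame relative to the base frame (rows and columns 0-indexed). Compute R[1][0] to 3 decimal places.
End-effector x-axis (col 0 of R) = (0.3536,-0.6124,-0.7071)
R[1][0] = -0.6124

-0.612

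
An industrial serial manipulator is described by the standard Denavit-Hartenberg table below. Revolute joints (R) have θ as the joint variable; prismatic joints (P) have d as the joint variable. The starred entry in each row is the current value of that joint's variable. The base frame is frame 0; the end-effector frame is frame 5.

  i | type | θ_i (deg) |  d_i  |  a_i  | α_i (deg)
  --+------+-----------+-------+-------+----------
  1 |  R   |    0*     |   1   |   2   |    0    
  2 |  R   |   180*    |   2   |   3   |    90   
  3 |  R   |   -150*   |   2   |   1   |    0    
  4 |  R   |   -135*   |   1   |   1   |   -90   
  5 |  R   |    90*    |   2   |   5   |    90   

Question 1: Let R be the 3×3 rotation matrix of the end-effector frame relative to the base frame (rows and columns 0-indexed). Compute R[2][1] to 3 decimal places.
0.259

End-effector y-axis (col 1 of R) = (0.9659,-0.0000,0.2588)
R[2][1] = 0.2588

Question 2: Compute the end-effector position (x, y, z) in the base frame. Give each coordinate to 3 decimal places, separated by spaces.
1.539 -2.000 3.984

after link 1: o_1 = (2.0000, 0.0000, 1.0000)
after link 2: o_2 = (-1.0000, 0.0000, 3.0000)
after link 3: o_3 = (-0.1340, 2.0000, 2.5000)
after link 4: o_4 = (-0.3928, 3.0000, 3.4659)
after link 5: o_5 = (1.5391, -2.0000, 3.9836)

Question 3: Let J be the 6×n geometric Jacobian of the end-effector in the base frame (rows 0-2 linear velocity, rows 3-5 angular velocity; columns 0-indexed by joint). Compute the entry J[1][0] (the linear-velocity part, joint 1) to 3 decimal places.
axis z_0 = ẑ; lever o_n−o_0 = (1.5391,-2.0000,3.9836)
cross product → J_v[:, 0] = (2.0000,1.5391,-0.0000)
J_ω[:, 0] = z_0
entry J[1][0] = 1.5391

1.539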